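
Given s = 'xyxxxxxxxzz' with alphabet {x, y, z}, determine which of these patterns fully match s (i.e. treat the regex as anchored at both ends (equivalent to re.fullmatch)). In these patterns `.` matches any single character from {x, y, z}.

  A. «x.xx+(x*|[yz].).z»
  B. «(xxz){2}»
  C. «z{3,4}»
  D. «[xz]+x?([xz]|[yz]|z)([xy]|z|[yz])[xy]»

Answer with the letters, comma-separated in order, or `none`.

A → match
B → no match — must start with 'xxz'
C → no match — must start with 'z'
D → no match

A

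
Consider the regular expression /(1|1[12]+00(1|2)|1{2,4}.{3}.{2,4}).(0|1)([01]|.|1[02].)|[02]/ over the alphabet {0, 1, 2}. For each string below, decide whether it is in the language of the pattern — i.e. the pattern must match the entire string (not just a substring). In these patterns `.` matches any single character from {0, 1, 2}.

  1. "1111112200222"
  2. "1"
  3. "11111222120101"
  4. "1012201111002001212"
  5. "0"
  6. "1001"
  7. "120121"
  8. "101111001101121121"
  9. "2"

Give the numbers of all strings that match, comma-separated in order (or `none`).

3, 5, 6, 7, 9

1 → no match
2. "1" → no match
3 → match
4 → no match
5. "0" → match
6. "1001" → match
7. "120121" → match
8 → no match
9. "2" → match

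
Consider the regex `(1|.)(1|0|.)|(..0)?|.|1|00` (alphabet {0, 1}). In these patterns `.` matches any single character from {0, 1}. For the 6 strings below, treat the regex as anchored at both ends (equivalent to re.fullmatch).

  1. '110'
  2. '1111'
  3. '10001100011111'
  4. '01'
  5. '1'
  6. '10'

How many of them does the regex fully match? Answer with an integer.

1 → match
2 → no match
3 → no match
4 → match
5 → match
6 → match
Total matched: 4

4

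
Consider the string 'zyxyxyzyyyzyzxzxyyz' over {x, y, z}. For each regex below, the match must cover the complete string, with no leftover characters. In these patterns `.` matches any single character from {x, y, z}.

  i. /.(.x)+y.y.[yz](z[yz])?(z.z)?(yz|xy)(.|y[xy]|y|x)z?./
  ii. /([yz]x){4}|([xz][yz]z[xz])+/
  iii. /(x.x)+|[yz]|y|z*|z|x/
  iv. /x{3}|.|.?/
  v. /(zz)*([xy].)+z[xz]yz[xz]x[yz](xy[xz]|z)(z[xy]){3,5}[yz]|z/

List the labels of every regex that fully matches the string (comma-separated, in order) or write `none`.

i → match
ii → no match
iii → no match
iv → no match
v → no match

i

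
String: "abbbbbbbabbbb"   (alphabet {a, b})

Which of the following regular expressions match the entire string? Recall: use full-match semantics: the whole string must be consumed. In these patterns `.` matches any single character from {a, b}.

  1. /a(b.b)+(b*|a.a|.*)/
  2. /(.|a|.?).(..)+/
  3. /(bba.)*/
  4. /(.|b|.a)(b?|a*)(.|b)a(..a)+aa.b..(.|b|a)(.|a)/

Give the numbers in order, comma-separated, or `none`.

1, 2

1 → match
2 → match
3 → no match
4 → no match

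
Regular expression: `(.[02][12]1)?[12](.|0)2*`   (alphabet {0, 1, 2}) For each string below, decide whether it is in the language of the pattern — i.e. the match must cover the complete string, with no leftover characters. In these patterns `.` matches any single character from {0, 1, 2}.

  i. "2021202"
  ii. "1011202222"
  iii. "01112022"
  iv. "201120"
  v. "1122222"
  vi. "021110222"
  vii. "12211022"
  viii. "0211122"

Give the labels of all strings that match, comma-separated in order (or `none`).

i, ii, iv, v, vi, vii, viii

i → match
ii → match
iii → no match
iv → match
v → match
vi → match
vii → match
viii → match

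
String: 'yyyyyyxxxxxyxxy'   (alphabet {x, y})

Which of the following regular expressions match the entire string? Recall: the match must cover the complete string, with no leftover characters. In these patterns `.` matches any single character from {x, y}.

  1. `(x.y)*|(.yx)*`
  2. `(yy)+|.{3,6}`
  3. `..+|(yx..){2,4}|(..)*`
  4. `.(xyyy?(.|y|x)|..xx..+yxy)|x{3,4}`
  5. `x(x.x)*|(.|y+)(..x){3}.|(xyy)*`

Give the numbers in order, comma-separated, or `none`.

3, 5

1 → no match
2 → no match
3 → match
4 → no match
5 → match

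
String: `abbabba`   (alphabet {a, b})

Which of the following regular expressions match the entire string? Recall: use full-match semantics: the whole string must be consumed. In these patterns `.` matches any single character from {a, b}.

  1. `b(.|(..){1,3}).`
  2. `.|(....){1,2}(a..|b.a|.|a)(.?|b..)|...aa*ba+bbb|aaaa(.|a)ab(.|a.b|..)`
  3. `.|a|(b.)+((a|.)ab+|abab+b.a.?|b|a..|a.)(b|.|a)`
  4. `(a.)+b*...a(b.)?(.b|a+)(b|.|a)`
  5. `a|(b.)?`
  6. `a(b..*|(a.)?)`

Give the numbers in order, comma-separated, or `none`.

1 → no match — must start with `b`
2 → match
3 → no match
4 → no match
5 → no match
6 → match

2, 6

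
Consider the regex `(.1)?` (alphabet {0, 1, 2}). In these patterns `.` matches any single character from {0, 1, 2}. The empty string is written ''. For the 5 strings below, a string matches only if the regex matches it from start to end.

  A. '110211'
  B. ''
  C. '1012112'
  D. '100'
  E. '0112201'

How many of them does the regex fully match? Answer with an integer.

A → no match
B → match
C → no match
D → no match
E → no match
Total matched: 1

1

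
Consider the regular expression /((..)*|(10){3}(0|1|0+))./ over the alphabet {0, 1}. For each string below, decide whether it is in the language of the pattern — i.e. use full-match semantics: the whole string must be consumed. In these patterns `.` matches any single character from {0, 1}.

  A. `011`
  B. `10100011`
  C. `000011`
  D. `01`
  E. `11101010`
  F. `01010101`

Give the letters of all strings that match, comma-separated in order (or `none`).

A

A. `011` → match
B. `10100011` → no match
C. `000011` → no match
D. `01` → no match
E. `11101010` → no match
F. `01010101` → no match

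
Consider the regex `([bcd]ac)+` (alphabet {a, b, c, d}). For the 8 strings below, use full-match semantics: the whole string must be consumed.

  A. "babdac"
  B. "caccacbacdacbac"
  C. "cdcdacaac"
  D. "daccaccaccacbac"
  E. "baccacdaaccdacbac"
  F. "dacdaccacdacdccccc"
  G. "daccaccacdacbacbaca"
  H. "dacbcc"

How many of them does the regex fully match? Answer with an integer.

2

A → no match
B → match
C → no match
D → match
E → no match
F → no match — must end with "ac"
G → no match — must end with "ac"
H → no match — must end with "ac"
Total matched: 2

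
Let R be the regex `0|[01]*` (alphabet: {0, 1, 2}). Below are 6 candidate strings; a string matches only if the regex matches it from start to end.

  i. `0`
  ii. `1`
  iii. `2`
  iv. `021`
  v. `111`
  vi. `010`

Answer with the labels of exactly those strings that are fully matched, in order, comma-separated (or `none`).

i, ii, v, vi

i → match
ii → match
iii → no match
iv → no match
v → match
vi → match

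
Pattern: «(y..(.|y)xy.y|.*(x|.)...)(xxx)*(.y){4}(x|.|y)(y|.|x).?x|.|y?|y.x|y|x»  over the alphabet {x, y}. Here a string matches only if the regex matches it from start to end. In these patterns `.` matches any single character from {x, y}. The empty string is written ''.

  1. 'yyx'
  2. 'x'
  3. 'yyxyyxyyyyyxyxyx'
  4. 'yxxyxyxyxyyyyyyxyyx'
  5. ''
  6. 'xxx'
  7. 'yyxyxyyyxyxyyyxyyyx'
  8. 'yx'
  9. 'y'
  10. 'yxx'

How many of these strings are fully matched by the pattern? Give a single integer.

1 → match
2 → match
3 → match
4 → no match
5 → match
6 → no match
7 → match
8 → no match
9 → match
10 → match
Total matched: 7

7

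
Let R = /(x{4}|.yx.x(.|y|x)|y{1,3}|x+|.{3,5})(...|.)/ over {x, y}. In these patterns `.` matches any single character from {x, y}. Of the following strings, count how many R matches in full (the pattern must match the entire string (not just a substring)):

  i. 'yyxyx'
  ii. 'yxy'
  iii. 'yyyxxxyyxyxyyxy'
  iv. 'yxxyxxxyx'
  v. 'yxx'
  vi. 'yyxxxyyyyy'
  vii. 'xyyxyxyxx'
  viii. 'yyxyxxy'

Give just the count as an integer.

2

i → match
ii → no match
iii → no match
iv → no match
v → no match
vi → no match
vii → no match
viii → match
Total matched: 2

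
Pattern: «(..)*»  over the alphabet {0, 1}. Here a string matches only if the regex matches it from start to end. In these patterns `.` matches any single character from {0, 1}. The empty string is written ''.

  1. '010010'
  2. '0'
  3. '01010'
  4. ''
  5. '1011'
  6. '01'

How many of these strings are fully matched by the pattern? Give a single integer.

4

1. '010010' → match
2. '0' → no match
3. '01010' → no match
4. '' → match
5. '1011' → match
6. '01' → match
Total matched: 4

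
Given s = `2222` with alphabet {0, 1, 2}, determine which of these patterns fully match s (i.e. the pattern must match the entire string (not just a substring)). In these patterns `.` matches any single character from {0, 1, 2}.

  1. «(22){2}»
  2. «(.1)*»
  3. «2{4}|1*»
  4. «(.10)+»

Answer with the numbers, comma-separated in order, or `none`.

1, 3

1 → match
2 → no match
3 → match
4 → no match — must end with `10`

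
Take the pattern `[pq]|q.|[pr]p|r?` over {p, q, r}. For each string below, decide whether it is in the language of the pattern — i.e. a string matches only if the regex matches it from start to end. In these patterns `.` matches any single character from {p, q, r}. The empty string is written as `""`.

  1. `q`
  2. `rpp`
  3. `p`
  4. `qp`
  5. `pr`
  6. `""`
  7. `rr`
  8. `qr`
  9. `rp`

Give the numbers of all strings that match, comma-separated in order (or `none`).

1. `q` → match
2. `rpp` → no match
3. `p` → match
4. `qp` → match
5. `pr` → no match
6. `""` → match
7. `rr` → no match
8. `qr` → match
9. `rp` → match

1, 3, 4, 6, 8, 9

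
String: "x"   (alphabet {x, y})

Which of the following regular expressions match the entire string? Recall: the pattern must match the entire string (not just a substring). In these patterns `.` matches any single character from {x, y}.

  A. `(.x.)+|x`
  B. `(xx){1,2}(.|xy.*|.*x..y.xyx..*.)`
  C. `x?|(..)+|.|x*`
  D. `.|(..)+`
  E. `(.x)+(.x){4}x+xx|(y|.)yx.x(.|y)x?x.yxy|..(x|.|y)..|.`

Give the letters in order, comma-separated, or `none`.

A, C, D, E

A → match
B → no match — must start with "xx"
C → match
D → match
E → match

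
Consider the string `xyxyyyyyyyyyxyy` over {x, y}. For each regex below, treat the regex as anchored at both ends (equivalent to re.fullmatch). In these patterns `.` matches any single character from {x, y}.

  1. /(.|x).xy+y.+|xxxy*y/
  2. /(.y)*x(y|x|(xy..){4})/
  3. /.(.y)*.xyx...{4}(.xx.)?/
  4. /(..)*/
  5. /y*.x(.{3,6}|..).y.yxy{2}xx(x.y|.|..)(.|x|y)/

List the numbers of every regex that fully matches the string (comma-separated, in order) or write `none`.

1

1 → match
2 → no match
3 → no match
4 → no match
5 → no match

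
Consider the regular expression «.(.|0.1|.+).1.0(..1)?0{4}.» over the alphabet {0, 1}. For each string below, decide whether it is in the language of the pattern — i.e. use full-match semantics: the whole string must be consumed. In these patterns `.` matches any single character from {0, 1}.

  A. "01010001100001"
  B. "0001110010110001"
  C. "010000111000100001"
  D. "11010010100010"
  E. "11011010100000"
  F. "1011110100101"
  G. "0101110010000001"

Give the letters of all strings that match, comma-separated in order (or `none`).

A, C, E, G

A → match
B → no match
C → match
D → no match
E → match
F → no match
G → match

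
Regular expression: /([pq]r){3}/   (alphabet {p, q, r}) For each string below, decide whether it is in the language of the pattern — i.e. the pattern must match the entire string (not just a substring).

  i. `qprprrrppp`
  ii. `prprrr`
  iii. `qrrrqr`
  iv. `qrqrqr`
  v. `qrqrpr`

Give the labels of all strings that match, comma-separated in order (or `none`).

i → no match — must end with `r`
ii → no match
iii → no match
iv → match
v → match

iv, v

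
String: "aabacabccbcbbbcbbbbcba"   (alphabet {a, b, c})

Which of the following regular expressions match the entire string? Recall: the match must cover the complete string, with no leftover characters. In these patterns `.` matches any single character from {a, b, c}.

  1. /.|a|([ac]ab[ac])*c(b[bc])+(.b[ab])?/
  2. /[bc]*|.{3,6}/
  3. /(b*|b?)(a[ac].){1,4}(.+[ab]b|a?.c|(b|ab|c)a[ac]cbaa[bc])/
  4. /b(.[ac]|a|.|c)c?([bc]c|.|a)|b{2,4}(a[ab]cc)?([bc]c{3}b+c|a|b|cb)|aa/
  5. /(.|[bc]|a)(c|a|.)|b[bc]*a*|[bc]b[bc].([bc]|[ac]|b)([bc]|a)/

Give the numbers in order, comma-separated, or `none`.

1 → match
2 → no match
3 → no match
4 → no match
5 → no match

1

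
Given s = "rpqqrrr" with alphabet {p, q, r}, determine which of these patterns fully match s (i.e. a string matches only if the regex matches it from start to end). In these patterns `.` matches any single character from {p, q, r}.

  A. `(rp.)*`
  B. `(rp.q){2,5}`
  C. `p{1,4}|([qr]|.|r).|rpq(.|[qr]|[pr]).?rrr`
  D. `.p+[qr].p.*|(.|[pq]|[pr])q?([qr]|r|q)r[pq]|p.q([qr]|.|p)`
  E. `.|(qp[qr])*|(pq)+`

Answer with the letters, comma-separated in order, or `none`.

C

A → no match
B → no match — must end with "q"
C → match
D → no match
E → no match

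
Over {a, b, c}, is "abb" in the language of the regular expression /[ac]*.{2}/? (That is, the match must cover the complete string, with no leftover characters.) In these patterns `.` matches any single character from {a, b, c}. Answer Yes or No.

Yes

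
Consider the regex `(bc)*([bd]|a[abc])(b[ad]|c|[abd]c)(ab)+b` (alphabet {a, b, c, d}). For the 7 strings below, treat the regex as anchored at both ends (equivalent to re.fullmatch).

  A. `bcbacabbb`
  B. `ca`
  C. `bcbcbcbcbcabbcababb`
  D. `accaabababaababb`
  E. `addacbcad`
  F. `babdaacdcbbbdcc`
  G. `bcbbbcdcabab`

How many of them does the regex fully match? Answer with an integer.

A → no match — must end with `abb`
B → no match — must end with `abb`
C → match
D → no match
E → no match — must end with `abb`
F → no match — must end with `abb`
G → no match — must end with `abb`
Total matched: 1

1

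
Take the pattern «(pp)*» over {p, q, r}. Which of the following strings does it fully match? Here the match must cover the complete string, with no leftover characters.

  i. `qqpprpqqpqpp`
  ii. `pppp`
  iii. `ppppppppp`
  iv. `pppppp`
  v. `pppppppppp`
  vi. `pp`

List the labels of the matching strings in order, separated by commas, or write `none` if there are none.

i → no match
ii → match
iii → no match
iv → match
v → match
vi → match

ii, iv, v, vi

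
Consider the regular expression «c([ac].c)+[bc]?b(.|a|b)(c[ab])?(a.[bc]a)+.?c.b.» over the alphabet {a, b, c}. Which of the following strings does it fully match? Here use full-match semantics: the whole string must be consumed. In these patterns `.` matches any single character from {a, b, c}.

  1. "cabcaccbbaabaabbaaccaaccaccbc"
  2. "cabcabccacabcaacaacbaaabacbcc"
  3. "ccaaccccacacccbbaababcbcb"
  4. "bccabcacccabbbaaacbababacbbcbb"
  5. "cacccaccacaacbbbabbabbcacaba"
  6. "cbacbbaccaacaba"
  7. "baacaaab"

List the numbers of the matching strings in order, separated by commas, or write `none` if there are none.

1

1 → match
2 → no match
3 → no match
4 → no match — must start with "c"
5 → no match
6 → no match
7 → no match — must start with "c"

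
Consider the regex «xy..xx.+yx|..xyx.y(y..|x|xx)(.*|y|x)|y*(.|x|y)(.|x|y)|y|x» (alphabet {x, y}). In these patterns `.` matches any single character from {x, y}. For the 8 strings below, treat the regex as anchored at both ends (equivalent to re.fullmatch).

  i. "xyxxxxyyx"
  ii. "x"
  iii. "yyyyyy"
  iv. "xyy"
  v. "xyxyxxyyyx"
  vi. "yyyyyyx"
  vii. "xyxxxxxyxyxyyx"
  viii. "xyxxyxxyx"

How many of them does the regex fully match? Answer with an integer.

i → match
ii → match
iii → match
iv → no match
v → match
vi → match
vii → match
viii → no match
Total matched: 6

6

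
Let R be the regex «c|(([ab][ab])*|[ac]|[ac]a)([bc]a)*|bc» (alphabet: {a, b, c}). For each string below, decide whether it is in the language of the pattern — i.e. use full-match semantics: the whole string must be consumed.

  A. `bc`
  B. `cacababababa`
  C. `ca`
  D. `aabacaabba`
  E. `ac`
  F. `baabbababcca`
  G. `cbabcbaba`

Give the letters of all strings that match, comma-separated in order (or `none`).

A. `bc` → match
B. `cacababababa` → match
C. `ca` → match
D. `aabacaabba` → no match
E. `ac` → no match
F. `baabbababcca` → no match
G. `cbabcbaba` → no match

A, B, C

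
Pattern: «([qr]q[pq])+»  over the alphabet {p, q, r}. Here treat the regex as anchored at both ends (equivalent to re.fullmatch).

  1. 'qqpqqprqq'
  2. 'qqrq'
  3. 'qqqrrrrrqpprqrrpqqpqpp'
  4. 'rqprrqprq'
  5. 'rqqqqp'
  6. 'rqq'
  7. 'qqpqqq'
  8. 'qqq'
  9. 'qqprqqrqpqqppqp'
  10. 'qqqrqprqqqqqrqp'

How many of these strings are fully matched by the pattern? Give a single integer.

1. 'qqpqqprqq' → match
2. 'qqrq' → no match
3 → no match
4. 'rqprrqprq' → no match
5. 'rqqqqp' → match
6. 'rqq' → match
7. 'qqpqqq' → match
8. 'qqq' → match
9 → no match
10 → match
Total matched: 6

6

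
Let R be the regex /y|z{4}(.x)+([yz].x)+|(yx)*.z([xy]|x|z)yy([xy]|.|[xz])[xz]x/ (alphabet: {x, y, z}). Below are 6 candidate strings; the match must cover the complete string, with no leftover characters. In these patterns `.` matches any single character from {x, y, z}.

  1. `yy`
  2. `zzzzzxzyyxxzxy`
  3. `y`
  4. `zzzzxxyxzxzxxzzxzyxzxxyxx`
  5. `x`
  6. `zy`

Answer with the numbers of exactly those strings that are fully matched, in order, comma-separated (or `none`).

1 → no match
2 → no match
3 → match
4 → match
5 → no match
6 → no match

3, 4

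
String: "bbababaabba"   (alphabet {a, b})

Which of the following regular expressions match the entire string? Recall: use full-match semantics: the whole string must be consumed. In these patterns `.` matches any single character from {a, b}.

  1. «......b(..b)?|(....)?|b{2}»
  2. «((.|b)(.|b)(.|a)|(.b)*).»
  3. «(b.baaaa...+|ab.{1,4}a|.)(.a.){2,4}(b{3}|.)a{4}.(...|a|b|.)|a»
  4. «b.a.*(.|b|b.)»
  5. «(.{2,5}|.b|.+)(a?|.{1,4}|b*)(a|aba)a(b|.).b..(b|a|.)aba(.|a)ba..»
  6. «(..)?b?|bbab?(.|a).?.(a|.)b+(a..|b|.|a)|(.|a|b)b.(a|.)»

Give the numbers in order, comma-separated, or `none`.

1 → no match
2 → no match
3 → no match
4 → match
5 → no match
6 → match

4, 6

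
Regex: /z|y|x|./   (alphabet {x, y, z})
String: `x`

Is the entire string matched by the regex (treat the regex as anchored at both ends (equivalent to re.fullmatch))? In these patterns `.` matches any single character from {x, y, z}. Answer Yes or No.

Yes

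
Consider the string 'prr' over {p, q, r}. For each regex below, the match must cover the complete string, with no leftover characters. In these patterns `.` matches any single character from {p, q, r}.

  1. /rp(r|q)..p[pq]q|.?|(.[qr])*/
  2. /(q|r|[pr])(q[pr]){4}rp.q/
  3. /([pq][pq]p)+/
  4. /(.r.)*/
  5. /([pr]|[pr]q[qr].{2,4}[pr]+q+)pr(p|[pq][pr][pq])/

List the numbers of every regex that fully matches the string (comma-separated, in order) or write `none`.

1 → no match
2 → no match — must end with 'q'
3 → no match — must end with 'p'
4 → match
5 → no match

4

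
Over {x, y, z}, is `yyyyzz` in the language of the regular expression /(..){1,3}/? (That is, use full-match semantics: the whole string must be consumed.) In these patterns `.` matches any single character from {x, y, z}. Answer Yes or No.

Yes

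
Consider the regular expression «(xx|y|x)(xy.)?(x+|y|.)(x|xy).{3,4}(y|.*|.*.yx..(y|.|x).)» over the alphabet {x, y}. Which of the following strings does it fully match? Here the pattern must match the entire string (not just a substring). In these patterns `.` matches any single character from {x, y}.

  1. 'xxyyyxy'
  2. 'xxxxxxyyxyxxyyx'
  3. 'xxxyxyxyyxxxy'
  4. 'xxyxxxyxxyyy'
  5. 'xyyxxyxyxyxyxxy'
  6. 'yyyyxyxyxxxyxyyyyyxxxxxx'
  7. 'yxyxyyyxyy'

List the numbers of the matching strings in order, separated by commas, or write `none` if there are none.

2, 3, 4

1. 'xxyyyxy' → no match
2 → match
3 → match
4. 'xxyxxxyxxyyy' → match
5 → no match
6 → no match
7. 'yxyxyyyxyy' → no match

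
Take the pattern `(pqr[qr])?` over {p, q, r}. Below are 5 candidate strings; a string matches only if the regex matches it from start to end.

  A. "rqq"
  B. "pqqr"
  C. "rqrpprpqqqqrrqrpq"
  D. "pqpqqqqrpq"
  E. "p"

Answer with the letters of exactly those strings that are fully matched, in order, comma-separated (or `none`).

A → no match
B → no match
C → no match
D → no match
E → no match

none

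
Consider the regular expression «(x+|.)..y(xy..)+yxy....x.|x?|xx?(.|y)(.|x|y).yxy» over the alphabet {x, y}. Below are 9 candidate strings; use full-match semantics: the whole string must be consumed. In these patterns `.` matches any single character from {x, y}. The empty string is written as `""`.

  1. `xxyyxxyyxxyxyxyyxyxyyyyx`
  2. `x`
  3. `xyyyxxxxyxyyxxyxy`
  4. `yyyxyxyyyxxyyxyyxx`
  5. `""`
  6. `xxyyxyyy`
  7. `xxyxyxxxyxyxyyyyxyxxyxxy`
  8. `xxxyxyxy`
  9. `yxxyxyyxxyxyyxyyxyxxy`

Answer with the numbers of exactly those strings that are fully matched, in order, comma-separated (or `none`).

2, 5, 8, 9

1 → no match
2 → match
3 → no match
4 → no match
5 → match
6 → no match
7 → no match
8 → match
9 → match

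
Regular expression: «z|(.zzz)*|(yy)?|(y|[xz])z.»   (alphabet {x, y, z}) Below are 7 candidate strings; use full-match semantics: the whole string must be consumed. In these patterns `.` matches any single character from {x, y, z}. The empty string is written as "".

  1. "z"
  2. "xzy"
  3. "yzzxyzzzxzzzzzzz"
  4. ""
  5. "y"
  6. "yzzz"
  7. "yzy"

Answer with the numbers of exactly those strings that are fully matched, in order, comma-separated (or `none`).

1, 2, 4, 6, 7

1. "z" → match
2. "xzy" → match
3 → no match
4. "" → match
5. "y" → no match
6. "yzzz" → match
7. "yzy" → match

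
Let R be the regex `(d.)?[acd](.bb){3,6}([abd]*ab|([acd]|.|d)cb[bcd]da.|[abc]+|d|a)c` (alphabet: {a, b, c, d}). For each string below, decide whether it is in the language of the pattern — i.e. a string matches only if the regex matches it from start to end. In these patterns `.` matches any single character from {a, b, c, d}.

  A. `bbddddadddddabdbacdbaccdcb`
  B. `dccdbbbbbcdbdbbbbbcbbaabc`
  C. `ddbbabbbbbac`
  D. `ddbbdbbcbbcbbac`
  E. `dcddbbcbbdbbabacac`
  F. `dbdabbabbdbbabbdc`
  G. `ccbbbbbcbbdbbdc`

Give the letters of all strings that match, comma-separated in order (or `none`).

A → no match — must end with `c`
B → no match
C. `ddbbabbbbbac` → match
D → match
E → match
F → match
G → match

C, D, E, F, G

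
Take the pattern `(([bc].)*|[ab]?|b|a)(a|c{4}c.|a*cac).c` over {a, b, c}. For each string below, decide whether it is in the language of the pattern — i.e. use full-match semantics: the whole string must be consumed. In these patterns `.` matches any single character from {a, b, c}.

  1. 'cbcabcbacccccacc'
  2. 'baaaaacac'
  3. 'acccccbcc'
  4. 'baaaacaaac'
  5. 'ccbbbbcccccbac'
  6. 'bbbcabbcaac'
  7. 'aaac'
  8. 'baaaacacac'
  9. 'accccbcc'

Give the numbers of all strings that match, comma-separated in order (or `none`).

1, 3, 5, 7, 8

1 → match
2 → no match
3 → match
4 → no match
5 → match
6 → no match
7 → match
8 → match
9 → no match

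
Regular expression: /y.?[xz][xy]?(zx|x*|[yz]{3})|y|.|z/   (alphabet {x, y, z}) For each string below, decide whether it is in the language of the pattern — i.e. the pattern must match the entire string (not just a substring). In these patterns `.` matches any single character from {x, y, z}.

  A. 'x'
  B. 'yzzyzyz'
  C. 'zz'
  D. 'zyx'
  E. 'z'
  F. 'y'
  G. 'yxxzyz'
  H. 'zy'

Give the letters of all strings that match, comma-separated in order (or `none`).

A, B, E, F, G

A → match
B → match
C → no match
D → no match
E → match
F → match
G → match
H → no match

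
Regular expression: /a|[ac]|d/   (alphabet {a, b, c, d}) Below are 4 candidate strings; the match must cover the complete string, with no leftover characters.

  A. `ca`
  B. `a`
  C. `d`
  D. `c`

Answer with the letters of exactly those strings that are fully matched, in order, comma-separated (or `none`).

A. `ca` → no match
B. `a` → match
C. `d` → match
D. `c` → match

B, C, D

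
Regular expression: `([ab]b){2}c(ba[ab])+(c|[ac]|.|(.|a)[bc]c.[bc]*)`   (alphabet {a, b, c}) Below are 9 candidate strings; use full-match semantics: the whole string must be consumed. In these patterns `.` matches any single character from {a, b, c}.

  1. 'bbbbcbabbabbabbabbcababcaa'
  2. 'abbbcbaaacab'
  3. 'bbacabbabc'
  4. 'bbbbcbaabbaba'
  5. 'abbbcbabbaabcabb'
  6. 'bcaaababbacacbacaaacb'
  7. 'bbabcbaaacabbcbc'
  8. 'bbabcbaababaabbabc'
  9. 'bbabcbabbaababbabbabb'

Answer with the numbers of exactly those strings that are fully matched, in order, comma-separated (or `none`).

1 → no match
2. 'abbbcbaaacab' → no match
3. 'bbacabbabc' → no match
4 → no match
5 → no match
6 → no match
7 → no match
8 → no match
9 → match

9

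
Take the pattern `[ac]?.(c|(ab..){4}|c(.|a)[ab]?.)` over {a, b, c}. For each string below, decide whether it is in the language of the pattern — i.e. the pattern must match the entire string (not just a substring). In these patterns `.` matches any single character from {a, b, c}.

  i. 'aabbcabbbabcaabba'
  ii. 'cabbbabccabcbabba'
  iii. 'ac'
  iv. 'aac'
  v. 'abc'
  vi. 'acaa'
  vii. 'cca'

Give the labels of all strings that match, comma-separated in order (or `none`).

i, ii, iii, iv, v, vi

i → match
ii → match
iii → match
iv → match
v → match
vi → match
vii → no match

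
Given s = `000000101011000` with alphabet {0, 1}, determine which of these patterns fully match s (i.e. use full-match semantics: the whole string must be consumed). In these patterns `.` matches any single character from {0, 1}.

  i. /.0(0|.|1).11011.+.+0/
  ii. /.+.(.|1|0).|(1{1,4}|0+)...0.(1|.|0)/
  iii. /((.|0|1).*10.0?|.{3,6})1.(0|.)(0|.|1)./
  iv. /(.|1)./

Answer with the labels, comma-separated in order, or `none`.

i → no match
ii → match
iii → match
iv → no match

ii, iii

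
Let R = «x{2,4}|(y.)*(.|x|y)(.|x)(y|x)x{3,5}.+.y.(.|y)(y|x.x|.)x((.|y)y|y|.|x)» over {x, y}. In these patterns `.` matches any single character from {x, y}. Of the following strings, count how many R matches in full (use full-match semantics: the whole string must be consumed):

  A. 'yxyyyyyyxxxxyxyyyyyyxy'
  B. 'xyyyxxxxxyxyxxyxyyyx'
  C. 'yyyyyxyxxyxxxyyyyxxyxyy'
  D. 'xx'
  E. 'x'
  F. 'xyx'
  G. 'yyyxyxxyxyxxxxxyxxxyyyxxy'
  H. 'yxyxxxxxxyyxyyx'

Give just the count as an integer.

A → match
B → no match
C → no match
D. 'xx' → match
E. 'x' → no match
F. 'xyx' → no match
G → no match
H → no match
Total matched: 2

2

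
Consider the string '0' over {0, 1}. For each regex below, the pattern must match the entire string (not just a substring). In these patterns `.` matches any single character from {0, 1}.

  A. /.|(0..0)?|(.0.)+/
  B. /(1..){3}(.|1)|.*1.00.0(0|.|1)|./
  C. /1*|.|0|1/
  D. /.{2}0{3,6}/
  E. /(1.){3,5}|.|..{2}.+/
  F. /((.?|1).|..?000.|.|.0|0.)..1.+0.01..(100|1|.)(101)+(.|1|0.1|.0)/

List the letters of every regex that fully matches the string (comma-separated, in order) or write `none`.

A, B, C, E

A → match
B → match
C → match
D → no match
E → match
F → no match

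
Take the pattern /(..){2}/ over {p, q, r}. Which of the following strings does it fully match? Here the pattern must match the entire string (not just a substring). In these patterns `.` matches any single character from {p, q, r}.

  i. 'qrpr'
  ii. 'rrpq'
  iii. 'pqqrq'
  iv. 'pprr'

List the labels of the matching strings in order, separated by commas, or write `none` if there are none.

i, ii, iv

i → match
ii → match
iii → no match
iv → match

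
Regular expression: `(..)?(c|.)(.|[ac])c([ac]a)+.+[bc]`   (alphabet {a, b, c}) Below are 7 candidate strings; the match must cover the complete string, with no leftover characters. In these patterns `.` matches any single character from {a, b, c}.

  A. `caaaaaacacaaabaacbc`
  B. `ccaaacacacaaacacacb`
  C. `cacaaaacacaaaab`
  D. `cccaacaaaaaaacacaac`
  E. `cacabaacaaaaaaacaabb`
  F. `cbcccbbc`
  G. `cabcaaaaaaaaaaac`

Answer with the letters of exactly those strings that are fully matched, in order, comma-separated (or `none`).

C, D

A → no match
B → no match
C → match
D → match
E → no match
F → no match
G → no match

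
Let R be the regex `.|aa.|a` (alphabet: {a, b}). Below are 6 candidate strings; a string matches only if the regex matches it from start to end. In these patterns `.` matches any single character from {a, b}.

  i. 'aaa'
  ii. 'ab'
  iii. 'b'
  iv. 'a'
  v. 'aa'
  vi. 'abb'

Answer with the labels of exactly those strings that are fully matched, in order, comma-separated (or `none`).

i, iii, iv

i → match
ii → no match
iii → match
iv → match
v → no match
vi → no match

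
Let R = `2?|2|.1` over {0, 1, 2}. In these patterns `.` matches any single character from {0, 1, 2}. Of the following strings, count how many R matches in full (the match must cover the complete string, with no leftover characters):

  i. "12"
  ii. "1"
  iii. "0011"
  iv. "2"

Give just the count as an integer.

1

i. "12" → no match
ii. "1" → no match
iii. "0011" → no match
iv. "2" → match
Total matched: 1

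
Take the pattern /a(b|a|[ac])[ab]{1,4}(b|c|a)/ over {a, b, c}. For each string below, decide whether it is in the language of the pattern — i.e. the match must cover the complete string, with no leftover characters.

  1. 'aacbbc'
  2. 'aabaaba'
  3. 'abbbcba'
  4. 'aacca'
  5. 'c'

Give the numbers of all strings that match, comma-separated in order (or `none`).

2

1 → no match
2 → match
3 → no match
4 → no match
5 → no match — must start with 'a'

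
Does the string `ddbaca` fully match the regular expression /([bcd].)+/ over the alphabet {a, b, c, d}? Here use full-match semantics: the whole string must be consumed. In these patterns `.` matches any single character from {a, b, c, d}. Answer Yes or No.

Yes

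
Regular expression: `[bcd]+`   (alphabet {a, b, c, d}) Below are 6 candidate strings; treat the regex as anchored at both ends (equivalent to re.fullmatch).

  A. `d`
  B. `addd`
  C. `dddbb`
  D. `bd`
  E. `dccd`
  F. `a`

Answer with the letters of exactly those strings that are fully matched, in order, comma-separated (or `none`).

A → match
B → no match
C → match
D → match
E → match
F → no match

A, C, D, E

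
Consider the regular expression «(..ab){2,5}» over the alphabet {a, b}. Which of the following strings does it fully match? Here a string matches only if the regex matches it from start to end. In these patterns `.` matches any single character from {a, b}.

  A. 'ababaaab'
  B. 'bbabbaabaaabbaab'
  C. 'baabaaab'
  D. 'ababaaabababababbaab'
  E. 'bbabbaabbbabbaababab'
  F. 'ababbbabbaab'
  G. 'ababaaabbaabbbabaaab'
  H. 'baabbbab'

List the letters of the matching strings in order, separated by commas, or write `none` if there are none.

A → match
B → match
C → match
D → match
E → match
F → match
G → match
H → match

A, B, C, D, E, F, G, H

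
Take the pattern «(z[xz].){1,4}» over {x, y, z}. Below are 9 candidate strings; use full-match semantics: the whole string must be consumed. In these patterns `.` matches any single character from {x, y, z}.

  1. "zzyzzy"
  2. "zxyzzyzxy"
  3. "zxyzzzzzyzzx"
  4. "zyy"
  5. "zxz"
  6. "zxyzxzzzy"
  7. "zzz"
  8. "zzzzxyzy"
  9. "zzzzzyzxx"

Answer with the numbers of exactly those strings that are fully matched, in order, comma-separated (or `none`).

1, 2, 3, 5, 6, 7, 9

1 → match
2 → match
3 → match
4 → no match
5 → match
6 → match
7 → match
8 → no match
9 → match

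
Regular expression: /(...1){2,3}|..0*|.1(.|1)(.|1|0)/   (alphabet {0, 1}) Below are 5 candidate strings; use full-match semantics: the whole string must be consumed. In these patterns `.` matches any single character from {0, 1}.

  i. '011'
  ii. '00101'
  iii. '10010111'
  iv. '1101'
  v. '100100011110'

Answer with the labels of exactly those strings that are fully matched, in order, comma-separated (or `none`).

i. '011' → no match
ii. '00101' → no match
iii. '10010111' → match
iv. '1101' → match
v. '100100011110' → no match

iii, iv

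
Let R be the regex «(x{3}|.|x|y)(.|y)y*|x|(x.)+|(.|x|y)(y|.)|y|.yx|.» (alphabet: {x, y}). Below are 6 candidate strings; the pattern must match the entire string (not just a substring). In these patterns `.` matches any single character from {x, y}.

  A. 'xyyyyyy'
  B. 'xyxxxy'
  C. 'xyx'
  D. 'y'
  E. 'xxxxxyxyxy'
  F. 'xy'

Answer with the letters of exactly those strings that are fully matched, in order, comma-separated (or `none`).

A, B, C, D, E, F

A. 'xyyyyyy' → match
B. 'xyxxxy' → match
C. 'xyx' → match
D. 'y' → match
E. 'xxxxxyxyxy' → match
F. 'xy' → match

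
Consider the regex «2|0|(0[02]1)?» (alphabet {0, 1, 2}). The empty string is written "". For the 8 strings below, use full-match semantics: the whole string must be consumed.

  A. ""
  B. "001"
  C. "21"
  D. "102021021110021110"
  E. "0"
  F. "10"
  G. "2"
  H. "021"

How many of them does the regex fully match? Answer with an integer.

5

A → match
B → match
C → no match
D → no match
E → match
F → no match
G → match
H → match
Total matched: 5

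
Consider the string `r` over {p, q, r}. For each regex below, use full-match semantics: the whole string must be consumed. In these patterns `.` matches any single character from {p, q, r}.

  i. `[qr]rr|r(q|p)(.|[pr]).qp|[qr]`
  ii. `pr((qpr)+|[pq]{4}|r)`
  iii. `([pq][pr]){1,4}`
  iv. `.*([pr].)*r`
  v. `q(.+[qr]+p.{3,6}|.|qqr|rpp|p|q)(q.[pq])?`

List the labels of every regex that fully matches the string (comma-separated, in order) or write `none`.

i, iv

i → match
ii → no match — must start with `pr`
iii → no match
iv → match
v → no match — must start with `q`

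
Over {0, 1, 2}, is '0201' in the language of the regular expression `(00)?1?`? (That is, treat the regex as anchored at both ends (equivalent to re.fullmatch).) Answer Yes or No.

No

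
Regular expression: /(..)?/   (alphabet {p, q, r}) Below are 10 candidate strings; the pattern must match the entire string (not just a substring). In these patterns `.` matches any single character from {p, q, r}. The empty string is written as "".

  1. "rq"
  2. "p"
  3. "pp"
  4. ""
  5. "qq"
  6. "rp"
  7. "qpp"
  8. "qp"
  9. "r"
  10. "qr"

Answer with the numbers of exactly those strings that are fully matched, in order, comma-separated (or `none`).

1 → match
2 → no match
3 → match
4 → match
5 → match
6 → match
7 → no match
8 → match
9 → no match
10 → match

1, 3, 4, 5, 6, 8, 10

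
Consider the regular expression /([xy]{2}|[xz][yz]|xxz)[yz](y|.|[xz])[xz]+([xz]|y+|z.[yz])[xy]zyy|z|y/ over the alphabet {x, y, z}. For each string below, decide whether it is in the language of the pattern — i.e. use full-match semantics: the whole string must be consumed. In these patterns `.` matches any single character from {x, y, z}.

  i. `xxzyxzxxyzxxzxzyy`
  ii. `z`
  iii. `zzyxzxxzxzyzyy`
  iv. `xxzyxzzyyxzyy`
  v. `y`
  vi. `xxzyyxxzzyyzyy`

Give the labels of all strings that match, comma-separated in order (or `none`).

ii, iii, iv, v, vi

i → no match
ii → match
iii → match
iv → match
v → match
vi → match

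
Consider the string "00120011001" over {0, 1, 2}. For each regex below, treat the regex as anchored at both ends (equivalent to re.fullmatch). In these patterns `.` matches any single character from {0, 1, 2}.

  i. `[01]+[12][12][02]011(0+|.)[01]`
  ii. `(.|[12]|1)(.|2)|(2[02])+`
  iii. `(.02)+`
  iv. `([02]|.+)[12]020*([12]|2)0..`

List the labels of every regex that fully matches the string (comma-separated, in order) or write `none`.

i → match
ii → no match
iii → no match — must end with "02"
iv → no match

i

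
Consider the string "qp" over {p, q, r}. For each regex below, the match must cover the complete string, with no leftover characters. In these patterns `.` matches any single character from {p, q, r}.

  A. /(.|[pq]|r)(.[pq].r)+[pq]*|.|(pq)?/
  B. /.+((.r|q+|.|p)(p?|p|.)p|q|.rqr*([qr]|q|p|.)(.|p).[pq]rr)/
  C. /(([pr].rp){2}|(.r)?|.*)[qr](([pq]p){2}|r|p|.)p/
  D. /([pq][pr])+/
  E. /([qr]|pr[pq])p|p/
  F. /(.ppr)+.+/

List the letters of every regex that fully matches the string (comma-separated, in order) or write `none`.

A → no match
B → no match
C → no match
D → match
E → match
F → no match

D, E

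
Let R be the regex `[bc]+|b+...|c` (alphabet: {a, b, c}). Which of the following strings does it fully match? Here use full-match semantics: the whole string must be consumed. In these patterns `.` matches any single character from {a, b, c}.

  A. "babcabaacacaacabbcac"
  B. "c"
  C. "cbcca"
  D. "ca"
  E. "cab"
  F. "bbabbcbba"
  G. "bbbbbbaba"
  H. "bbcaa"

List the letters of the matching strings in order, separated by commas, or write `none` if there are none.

A → no match
B. "c" → match
C. "cbcca" → no match
D. "ca" → no match
E. "cab" → no match
F. "bbabbcbba" → no match
G. "bbbbbbaba" → match
H. "bbcaa" → match

B, G, H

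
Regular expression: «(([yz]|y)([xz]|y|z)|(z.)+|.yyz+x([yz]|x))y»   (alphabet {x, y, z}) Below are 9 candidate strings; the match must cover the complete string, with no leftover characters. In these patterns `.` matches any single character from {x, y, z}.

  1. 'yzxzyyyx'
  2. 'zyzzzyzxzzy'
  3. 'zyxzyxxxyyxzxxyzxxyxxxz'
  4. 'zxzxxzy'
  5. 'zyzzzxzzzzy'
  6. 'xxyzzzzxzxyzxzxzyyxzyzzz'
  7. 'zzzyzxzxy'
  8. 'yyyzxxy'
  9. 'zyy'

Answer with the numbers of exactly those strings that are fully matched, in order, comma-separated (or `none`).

1 → no match — must end with 'y'
2 → match
3 → no match — must end with 'y'
4 → no match
5 → match
6 → no match — must end with 'y'
7 → match
8 → match
9 → match

2, 5, 7, 8, 9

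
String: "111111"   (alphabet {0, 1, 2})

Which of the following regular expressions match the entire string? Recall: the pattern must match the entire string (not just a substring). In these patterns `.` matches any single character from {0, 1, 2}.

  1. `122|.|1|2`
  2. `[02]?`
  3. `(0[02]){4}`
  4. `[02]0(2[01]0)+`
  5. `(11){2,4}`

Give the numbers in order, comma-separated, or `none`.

5

1 → no match
2 → no match
3 → no match — must start with "0"
4 → no match — must end with "0"
5 → match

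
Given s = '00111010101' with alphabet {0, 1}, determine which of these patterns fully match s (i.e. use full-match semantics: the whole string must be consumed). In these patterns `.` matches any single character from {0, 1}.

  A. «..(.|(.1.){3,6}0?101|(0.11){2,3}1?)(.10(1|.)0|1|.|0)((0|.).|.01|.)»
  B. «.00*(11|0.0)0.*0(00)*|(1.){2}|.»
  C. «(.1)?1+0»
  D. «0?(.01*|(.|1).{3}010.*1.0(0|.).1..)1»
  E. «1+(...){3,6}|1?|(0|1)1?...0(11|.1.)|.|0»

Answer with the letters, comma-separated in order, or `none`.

A → match
B → no match
C → no match — must end with '10'
D → no match
E → no match

A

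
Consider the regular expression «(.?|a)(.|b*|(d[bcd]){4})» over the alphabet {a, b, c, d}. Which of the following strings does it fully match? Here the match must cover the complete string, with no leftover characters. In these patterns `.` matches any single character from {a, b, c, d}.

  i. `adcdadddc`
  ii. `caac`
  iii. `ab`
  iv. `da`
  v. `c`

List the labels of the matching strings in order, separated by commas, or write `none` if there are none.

iii, iv, v

i → no match
ii → no match
iii → match
iv → match
v → match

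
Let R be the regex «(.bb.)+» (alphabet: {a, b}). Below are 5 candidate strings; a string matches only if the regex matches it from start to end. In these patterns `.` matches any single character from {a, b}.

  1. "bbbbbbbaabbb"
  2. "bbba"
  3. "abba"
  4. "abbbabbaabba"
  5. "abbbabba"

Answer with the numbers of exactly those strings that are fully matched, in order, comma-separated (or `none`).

1, 2, 3, 4, 5

1 → match
2 → match
3 → match
4 → match
5 → match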